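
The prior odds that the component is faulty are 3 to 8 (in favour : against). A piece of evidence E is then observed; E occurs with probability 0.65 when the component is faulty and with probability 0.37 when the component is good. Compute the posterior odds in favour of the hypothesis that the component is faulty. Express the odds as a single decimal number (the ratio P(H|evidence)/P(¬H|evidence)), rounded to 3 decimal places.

Prior odds = 3/8 = 0.37500. In log-odds, ln(0.37500) = -0.98083.
Add log likelihood ratio: ln(1.7568) = 0.56347.
Posterior log-odds = -0.41736, so posterior odds = exp(-0.41736) = 0.65878.

Posterior odds ≈ 0.659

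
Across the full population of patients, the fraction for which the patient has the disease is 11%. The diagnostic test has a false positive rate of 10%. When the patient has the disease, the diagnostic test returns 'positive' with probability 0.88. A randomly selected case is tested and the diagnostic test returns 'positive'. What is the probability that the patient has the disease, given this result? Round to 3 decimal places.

P(H | E) ≈ 0.521

Let H be the event that the patient has the disease. P(H) = 0.11, so P(¬H) = 0.89. With E the 'positive' result, P(E|H) = 0.88 and P(E|¬H) = 0.1.
P(E) = 0.88·0.11 + 0.1·0.89 = 0.096800 + 0.089000 = 0.18580.
By Bayes' theorem, P(H|E) = 0.096800 / 0.18580 = 0.521.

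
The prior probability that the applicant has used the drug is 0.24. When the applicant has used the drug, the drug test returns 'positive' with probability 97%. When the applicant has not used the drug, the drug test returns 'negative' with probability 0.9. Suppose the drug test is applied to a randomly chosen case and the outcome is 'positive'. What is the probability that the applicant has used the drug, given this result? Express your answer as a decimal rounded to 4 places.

Let H be the event that the applicant has used the drug. P(H) = 0.24, so P(¬H) = 0.76. With E the 'positive' result, P(E|H) = 0.97 and P(E|¬H) = 0.1.
P(E) = 0.97·0.24 + 0.1·0.76 = 0.23280 + 0.076000 = 0.30880.
By Bayes' theorem, P(H|E) = 0.23280 / 0.30880 = 0.7539.

P(H | E) ≈ 0.7539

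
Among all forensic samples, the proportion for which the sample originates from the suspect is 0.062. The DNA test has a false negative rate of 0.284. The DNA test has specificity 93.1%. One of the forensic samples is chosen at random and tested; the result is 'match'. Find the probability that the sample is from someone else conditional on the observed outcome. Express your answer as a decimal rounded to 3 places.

P(¬H | E) ≈ 0.593

Let H be the event that the sample originates from the suspect. P(H) = 0.062, so P(¬H) = 0.938. With E the 'match' result, P(E|H) = 0.716 and P(E|¬H) = 0.069.
P(E) = 0.716·0.062 + 0.069·0.938 = 0.044392 + 0.064722 = 0.10911.
By Bayes' theorem, P(H|E) = 0.044392 / 0.10911 = 0.407. Hence P(¬H|E) = 1 − 0.407 = 0.593.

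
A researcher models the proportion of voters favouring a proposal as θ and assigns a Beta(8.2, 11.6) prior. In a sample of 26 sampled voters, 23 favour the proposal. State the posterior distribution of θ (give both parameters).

Observing 23 successes and 3 failures updates Beta(8.2, 11.6) by adding the success and failure counts to the two shape parameters: α = 8.2+23 = 31.2, β = 11.6+3 = 14.6.

Posterior: Beta(31.2, 14.6)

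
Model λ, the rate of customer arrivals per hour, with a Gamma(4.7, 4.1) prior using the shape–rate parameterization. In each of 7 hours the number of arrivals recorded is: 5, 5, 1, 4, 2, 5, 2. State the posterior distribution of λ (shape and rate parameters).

The Poisson likelihood adds the total count to the shape and the number of exposure periods to the rate. Here ∑xᵢ = 24 and n = 7, so shape 4.7→28.7 and rate 4.1→11.1.

Posterior: Gamma(shape=28.7, rate=11.1)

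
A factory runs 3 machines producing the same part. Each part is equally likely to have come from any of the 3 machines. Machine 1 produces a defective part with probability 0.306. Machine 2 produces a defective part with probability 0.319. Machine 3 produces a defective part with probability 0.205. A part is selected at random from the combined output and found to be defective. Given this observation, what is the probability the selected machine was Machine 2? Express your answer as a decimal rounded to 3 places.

Posterior probability ≈ 0.384

P(defective|M1) = 0.306; P(defective|M2) = 0.319; P(defective|M3) = 0.205.
Prior × likelihood for each source: 0.333333·0.306=0.1020, 0.333333·0.319=0.1063, 0.333333·0.205=0.06833. Summing gives P(defective) = 0.27667.
P(Machine 2 | defective) = 0.1063 / 0.27667 = 0.384.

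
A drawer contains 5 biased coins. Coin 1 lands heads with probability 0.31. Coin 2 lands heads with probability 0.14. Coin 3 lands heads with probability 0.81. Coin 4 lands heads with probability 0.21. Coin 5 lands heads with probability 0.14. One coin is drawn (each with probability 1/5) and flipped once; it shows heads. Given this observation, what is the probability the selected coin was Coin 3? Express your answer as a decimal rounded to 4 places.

Tabulate prior·likelihood by source: [1] prior 0.2, lik 0.31, product 0.06200; [2] prior 0.2, lik 0.14, product 0.02800; [3] prior 0.2, lik 0.81, product 0.1620; [4] prior 0.2, lik 0.21, product 0.04200; [5] prior 0.2, lik 0.14, product 0.02800.
Normalizing constant = 0.32200; the posterior for Coin 3 is its product over the sum, 0.1620/0.32200 = 0.5031.

Posterior probability ≈ 0.5031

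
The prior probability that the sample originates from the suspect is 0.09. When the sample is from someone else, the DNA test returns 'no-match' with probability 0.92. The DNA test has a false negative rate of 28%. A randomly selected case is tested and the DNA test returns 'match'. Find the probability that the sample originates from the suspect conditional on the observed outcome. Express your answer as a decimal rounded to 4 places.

Let H be the event that the sample originates from the suspect. P(H) = 0.09, so P(¬H) = 0.91. With E the 'match' result, P(E|H) = 0.72 and P(E|¬H) = 0.08.
P(E) = 0.72·0.09 + 0.08·0.91 = 0.064800 + 0.072800 = 0.13760.
By Bayes' theorem, P(H|E) = 0.064800 / 0.13760 = 0.4709.

P(H | E) ≈ 0.4709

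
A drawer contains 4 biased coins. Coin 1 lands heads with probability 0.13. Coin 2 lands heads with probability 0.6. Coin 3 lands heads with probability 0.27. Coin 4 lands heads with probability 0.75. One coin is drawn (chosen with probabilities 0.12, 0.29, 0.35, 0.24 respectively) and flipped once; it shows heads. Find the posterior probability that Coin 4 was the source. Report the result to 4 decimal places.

Posterior probability ≈ 0.3878

Tabulate prior·likelihood by source: [1] prior 0.12, lik 0.13, product 0.01560; [2] prior 0.29, lik 0.6, product 0.1740; [3] prior 0.35, lik 0.27, product 0.09450; [4] prior 0.24, lik 0.75, product 0.1800.
Normalizing constant = 0.46410; the posterior for Coin 4 is its product over the sum, 0.1800/0.46410 = 0.3878.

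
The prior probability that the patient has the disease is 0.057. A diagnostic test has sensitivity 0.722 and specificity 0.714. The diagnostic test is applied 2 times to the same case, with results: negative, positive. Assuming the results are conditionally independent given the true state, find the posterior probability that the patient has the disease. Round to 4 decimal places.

With H the event that the patient has the disease, the joint likelihood of the observed sequence is P(data|H) = 0.278·0.722 = 0.20072 and P(data|¬H) = 0.714·0.286 = 0.20420.
Bayes: P(H|data) = 0.057·0.20072 / (0.057·0.20072 + 0.943·0.20420) = 0.011441/0.20401 = 0.0561.

Posterior P(H) ≈ 0.0561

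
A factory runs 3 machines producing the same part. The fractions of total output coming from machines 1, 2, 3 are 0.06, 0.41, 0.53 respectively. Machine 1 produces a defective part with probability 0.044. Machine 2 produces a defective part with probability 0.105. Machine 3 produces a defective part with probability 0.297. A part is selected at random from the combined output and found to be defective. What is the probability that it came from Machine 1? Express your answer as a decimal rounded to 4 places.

Posterior probability ≈ 0.0130

P(defective|M1) = 0.044; P(defective|M2) = 0.105; P(defective|M3) = 0.297.
Prior × likelihood for each source: 0.06·0.044=0.002640, 0.41·0.105=0.04305, 0.53·0.297=0.1574. Summing gives P(defective) = 0.20310.
P(Machine 1 | defective) = 0.002640 / 0.20310 = 0.0130.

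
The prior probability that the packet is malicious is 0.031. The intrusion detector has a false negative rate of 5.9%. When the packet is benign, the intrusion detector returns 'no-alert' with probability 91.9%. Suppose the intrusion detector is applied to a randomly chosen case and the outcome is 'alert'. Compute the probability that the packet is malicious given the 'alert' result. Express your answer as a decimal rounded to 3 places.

Let H be the event that the packet is malicious. P(H) = 0.031, so P(¬H) = 0.969. With E the 'alert' result, P(E|H) = 0.941 and P(E|¬H) = 0.081.
P(E) = 0.941·0.031 + 0.081·0.969 = 0.029171 + 0.078489 = 0.10766.
By Bayes' theorem, P(H|E) = 0.029171 / 0.10766 = 0.271.

P(H | E) ≈ 0.271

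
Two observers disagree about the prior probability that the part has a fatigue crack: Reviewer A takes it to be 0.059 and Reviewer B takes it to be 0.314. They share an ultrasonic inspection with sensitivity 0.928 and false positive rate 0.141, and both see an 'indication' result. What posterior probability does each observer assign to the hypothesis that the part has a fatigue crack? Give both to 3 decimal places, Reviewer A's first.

The likelihood ratio for an 'indication' result is 0.928/0.141 = 6.5816.
Reviewer A: prior odds 0.059/0.941 = 0.062699; posterior odds 0.41266; posterior probability 0.292.
Reviewer B: prior odds 0.314/0.686 = 0.45773; posterior odds 3.0126; posterior probability 0.751.

Reviewer A: 0.292; Reviewer B: 0.751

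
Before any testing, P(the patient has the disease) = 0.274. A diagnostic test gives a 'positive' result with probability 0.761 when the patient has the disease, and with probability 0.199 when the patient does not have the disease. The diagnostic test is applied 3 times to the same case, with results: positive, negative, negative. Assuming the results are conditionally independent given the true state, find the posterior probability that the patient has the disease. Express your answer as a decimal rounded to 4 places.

Let H be the event that the patient has the disease; start with P(H) = 0.274. P('positive'|H) = 0.761, P('positive'|¬H) = 0.199.
Update on result 1 ('positive'): P(H) ← 0.761·0.2740 / (0.761·0.2740 + 0.199·0.7260) = 0.20851/0.35299 = 0.5907.
Update on result 2 ('negative'): P(H) ← 0.239·0.5907 / (0.239·0.5907 + 0.801·0.4093) = 0.14118/0.46902 = 0.3010.
Update on result 3 ('negative'): P(H) ← 0.239·0.3010 / (0.239·0.3010 + 0.801·0.6990) = 0.071941/0.63183 = 0.1139.

Posterior P(H) ≈ 0.1139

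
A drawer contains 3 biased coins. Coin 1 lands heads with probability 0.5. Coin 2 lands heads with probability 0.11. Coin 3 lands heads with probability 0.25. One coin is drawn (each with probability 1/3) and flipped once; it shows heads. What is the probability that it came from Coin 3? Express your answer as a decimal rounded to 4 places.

Tabulate prior·likelihood by source: [1] prior 0.333333, lik 0.5, product 0.1667; [2] prior 0.333333, lik 0.11, product 0.03667; [3] prior 0.333333, lik 0.25, product 0.08333.
Normalizing constant = 0.28667; the posterior for Coin 3 is its product over the sum, 0.08333/0.28667 = 0.2907.

Posterior probability ≈ 0.2907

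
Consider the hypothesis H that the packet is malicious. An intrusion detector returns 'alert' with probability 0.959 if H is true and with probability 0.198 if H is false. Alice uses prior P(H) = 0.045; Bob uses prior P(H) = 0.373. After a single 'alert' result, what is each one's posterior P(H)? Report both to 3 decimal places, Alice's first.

The likelihood ratio for an 'alert' result is 0.959/0.198 = 4.8434.
Alice: prior odds 0.045/0.955 = 0.047120; posterior odds 0.22822; posterior probability 0.186.
Bob: prior odds 0.373/0.627 = 0.59490; posterior odds 2.8813; posterior probability 0.742.

Alice: 0.186; Bob: 0.742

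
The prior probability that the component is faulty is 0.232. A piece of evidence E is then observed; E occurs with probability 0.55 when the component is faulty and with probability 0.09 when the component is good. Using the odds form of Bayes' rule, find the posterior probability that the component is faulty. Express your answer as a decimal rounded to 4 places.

Prior odds = 0.232/(1−0.232) = 0.30208. In log-odds, ln(0.30208) = -1.1971.
Add log likelihood ratio: ln(6.1111) = 1.8101.
Posterior log-odds = 0.61306, so posterior odds = exp(0.61306) = 1.8461. Converting, P(H|E) = 1.8461/2.8461 = 0.6486.

Posterior probability ≈ 0.6486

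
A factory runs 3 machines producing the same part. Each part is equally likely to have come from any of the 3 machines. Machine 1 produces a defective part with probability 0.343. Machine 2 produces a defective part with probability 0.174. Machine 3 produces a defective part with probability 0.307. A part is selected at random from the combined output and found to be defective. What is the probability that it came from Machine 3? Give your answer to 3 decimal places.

Tabulate prior·likelihood by source: [1] prior 0.333333, lik 0.343, product 0.1143; [2] prior 0.333333, lik 0.174, product 0.05800; [3] prior 0.333333, lik 0.307, product 0.1023.
Normalizing constant = 0.27467; the posterior for Machine 3 is its product over the sum, 0.1023/0.27467 = 0.373.

Posterior probability ≈ 0.373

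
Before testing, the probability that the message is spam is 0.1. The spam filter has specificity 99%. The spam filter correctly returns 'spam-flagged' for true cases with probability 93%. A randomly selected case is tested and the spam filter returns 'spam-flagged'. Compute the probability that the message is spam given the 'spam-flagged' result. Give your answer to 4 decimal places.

Write H for 'the message is spam'. Prior odds H:¬H = 0.1/0.9 = 0.11111. For the 'spam-flagged' outcome, the likelihood ratio is 0.93/0.01 = 93.000.
Posterior odds = 0.11111 × 93.000 = 10.333, so P(H|E) = 10.333/(1+10.333) = 0.9118.

P(H | E) ≈ 0.9118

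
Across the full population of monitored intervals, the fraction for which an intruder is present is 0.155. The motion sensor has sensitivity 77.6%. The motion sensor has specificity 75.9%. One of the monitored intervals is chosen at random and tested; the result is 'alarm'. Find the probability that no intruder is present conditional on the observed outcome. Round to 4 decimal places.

P(¬H | E) ≈ 0.6287

Let H be the event that an intruder is present. P(H) = 0.155, so P(¬H) = 0.845. With E the 'alarm' result, P(E|H) = 0.776 and P(E|¬H) = 0.241.
P(E) = 0.776·0.155 + 0.241·0.845 = 0.12028 + 0.20364 = 0.32393.
By Bayes' theorem, P(H|E) = 0.12028 / 0.32393 = 0.3713. Hence P(¬H|E) = 1 − 0.3713 = 0.6287.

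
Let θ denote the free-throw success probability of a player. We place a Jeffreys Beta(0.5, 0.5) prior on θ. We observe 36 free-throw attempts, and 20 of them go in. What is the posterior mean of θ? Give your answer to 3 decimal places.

Posterior mean ≈ 0.554

Observing 20 successes and 16 failures updates Beta(0.5, 0.5) by adding the success and failure counts to the two shape parameters: α = 0.5+20 = 20.5, β = 0.5+16 = 16.5.
E[θ | data] = 20.5/(20.5+16.5) = 0.554.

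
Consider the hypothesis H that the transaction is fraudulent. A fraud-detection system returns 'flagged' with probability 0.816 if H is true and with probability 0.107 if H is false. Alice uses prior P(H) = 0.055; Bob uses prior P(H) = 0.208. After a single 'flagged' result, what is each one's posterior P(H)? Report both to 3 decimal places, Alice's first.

The likelihood ratio for a 'flagged' result is 0.816/0.107 = 7.6262.
Alice: prior odds 0.055/0.945 = 0.058201; posterior odds 0.44385; posterior probability 0.307.
Bob: prior odds 0.208/0.792 = 0.26263; posterior odds 2.0028; posterior probability 0.667.

Alice: 0.307; Bob: 0.667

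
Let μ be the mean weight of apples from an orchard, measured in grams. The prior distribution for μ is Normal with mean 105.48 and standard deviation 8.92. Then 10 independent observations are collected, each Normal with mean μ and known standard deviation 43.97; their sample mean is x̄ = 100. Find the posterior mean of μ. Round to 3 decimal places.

Posterior mean ≈ 103.882

With known σ, the Normal prior is conjugate. Weight on the data is w = (n/σ²)/(n/σ² + 1/τ₀²) = 0.00517234/(0.00517234+0.0125681) = 0.29156.
Posterior mean = w·x̄ + (1−w)·μ₀ = 0.29156·100 + 0.70844·105.48 = 103.882.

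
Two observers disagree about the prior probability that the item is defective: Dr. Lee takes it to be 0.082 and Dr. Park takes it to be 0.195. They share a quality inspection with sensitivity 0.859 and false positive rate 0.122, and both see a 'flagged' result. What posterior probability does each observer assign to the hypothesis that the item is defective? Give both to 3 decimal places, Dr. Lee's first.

Dr. Lee: 0.386; Dr. Park: 0.630

The likelihood ratio for a 'flagged' result is 0.859/0.122 = 7.0410.
Dr. Lee: prior odds 0.082/0.918 = 0.089325; posterior odds 0.62893; posterior probability 0.386.
Dr. Park: prior odds 0.195/0.805 = 0.24224; posterior odds 1.7056; posterior probability 0.630.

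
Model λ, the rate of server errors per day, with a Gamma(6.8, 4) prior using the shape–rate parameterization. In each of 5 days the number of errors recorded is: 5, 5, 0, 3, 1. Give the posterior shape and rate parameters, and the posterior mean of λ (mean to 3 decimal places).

Total count ∑xᵢ = 14 over n = 5 days.
Gamma is conjugate to the Poisson likelihood: posterior is Gamma(shape = 6.8+14 = 20.8, rate = 4+5 = 9).
Posterior mean = shape/rate = 20.8/9 = 2.311.

Posterior: Gamma(shape=20.8, rate=9); mean ≈ 2.311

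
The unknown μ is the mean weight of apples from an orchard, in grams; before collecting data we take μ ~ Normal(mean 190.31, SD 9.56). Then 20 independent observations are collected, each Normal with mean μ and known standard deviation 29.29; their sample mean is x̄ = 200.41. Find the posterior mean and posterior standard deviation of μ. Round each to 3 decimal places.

Posterior mean ≈ 197.184; posterior SD ≈ 5.403

With known σ, the Normal prior is conjugate. Weight on the data is w = (n/σ²)/(n/σ² + 1/τ₀²) = 0.0233126/(0.0233126+0.0109417) = 0.68057.
Posterior mean = w·x̄ + (1−w)·μ₀ = 0.68057·200.41 + 0.31943·190.31 = 197.184. Posterior variance = 1/(0.0233126+0.0109417) = 29.1934, so SD = 5.403.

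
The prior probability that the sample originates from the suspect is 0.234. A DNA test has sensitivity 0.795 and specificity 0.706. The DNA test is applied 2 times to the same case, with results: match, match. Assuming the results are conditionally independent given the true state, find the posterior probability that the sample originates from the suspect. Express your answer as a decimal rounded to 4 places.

Posterior P(H) ≈ 0.6908

With H the event that the sample originates from the suspect, the joint likelihood of the observed sequence is P(data|H) = 0.795·0.795 = 0.63203 and P(data|¬H) = 0.294·0.294 = 0.086436.
Bayes: P(H|data) = 0.234·0.63203 / (0.234·0.63203 + 0.766·0.086436) = 0.14789/0.21410 = 0.6908.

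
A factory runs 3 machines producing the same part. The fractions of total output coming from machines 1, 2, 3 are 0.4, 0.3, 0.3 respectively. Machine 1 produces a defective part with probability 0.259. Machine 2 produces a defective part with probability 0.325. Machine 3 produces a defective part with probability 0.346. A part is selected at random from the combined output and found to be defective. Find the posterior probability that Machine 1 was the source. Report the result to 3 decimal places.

P(defective|M1) = 0.259; P(defective|M2) = 0.325; P(defective|M3) = 0.346.
Prior × likelihood for each source: 0.4·0.259=0.1036, 0.3·0.325=0.09750, 0.3·0.346=0.1038. Summing gives P(defective) = 0.30490.
P(Machine 1 | defective) = 0.1036 / 0.30490 = 0.340.

Posterior probability ≈ 0.340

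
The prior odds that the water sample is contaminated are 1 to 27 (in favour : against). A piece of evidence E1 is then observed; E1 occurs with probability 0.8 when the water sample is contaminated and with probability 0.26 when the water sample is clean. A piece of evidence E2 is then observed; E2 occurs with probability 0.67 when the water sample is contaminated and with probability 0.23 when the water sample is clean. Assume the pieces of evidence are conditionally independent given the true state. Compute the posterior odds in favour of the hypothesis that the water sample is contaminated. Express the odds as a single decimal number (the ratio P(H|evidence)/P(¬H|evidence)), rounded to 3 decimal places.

Prior odds = 1/27 = 0.037037. In log-odds, ln(0.037037) = -3.2958.
Add log likelihood ratios: ln(3.0769) + ln(2.9130) = 2.1931.
Posterior log-odds = -1.1027, so posterior odds = exp(-1.1027) = 0.33197.

Posterior odds ≈ 0.332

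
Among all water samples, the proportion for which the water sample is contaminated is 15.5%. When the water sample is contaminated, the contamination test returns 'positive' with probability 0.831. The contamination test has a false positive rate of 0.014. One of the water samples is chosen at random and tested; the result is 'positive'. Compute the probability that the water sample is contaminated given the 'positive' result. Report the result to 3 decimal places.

P(H | E) ≈ 0.916

Write H for 'the water sample is contaminated'. Prior odds H:¬H = 0.155/0.845 = 0.18343. For the 'positive' outcome, the likelihood ratio is 0.831/0.014 = 59.357.
Posterior odds = 0.18343 × 59.357 = 10.888, so P(H|E) = 10.888/(1+10.888) = 0.916.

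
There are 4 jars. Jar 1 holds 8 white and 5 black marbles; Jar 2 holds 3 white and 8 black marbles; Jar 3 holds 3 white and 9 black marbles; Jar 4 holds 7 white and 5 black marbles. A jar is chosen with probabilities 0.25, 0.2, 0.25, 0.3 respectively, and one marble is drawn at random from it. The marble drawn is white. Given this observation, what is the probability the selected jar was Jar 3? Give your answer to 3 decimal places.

Tabulate prior·likelihood by source: [1] prior 0.25, lik 0.6154, product 0.1538; [2] prior 0.2, lik 0.2727, product 0.05455; [3] prior 0.25, lik 0.25, product 0.06250; [4] prior 0.3, lik 0.5833, product 0.1750.
Normalizing constant = 0.44589; the posterior for Jar 3 is its product over the sum, 0.06250/0.44589 = 0.140.

Posterior probability ≈ 0.140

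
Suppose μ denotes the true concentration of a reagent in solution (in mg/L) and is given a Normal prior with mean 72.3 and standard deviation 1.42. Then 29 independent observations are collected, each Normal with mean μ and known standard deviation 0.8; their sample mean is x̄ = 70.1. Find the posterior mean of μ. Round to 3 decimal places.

Posterior mean ≈ 70.124

Prior precision 1/τ₀² = 1/1.42² = 0.495933; data precision n/σ² = 29/0.8² = 45.3125.
Posterior precision = 0.495933 + 45.3125 = 45.8084.
Posterior mean = (0.495933·72.3 + 45.3125·70.1) / 45.8084 = 70.124.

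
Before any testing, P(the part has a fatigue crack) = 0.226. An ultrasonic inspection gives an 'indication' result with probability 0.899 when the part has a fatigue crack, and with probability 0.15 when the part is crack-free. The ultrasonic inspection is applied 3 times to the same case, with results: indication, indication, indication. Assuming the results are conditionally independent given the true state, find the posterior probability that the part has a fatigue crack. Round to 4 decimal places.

With H the event that the part has a fatigue crack, the joint likelihood of the observed sequence is P(data|H) = 0.899·0.899·0.899 = 0.72657 and P(data|¬H) = 0.15·0.15·0.15 = 0.0033750.
Bayes: P(H|data) = 0.226·0.72657 / (0.226·0.72657 + 0.774·0.0033750) = 0.16421/0.16682 = 0.9843.

Posterior P(H) ≈ 0.9843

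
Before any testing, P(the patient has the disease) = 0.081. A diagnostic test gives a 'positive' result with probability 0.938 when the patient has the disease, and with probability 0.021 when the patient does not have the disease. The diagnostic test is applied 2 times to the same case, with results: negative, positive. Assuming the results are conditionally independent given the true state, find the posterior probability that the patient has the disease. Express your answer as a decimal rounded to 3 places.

With H the event that the patient has the disease, the joint likelihood of the observed sequence is P(data|H) = 0.062·0.938 = 0.058156 and P(data|¬H) = 0.979·0.021 = 0.020559.
Bayes: P(H|data) = 0.081·0.058156 / (0.081·0.058156 + 0.919·0.020559) = 0.0047106/0.023604 = 0.1996.

Posterior P(H) ≈ 0.200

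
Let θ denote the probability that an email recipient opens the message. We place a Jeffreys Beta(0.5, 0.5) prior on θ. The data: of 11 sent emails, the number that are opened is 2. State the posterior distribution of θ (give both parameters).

Posterior: Beta(2.5, 9.5)

Observing 2 successes and 9 failures updates Beta(0.5, 0.5) by adding the success and failure counts to the two shape parameters: α = 0.5+2 = 2.5, β = 0.5+9 = 9.5.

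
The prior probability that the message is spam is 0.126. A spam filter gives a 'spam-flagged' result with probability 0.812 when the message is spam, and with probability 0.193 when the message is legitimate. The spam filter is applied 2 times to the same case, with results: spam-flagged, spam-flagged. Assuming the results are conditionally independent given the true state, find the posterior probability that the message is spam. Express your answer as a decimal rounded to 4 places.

Let H be the event that the message is spam; start with P(H) = 0.126. P('spam-flagged'|H) = 0.812, P('spam-flagged'|¬H) = 0.193.
Update on result 1 ('spam-flagged'): P(H) ← 0.812·0.1260 / (0.812·0.1260 + 0.193·0.8740) = 0.10231/0.27099 = 0.3775.
Update on result 2 ('spam-flagged'): P(H) ← 0.812·0.3775 / (0.812·0.3775 + 0.193·0.6225) = 0.30657/0.42670 = 0.7185.

Posterior P(H) ≈ 0.7185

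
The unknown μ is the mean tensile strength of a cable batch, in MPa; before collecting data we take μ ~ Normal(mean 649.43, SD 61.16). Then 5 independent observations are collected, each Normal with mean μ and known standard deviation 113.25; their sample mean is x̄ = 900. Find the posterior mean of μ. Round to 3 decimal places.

Posterior mean ≈ 798.069

With known σ, the Normal prior is conjugate. Weight on the data is w = (n/σ²)/(n/σ² + 1/τ₀²) = 0.00038985/(0.00038985+0.00026734) = 0.59320.
Posterior mean = w·x̄ + (1−w)·μ₀ = 0.59320·900 + 0.40680·649.43 = 798.069.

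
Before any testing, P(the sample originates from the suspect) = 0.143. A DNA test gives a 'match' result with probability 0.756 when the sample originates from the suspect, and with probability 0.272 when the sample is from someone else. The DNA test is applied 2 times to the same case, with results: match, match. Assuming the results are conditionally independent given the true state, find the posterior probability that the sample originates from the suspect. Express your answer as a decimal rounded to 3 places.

Let H be the event that the sample originates from the suspect; start with P(H) = 0.143. P('match'|H) = 0.756, P('match'|¬H) = 0.272.
Update on result 1 ('match'): P(H) ← 0.756·0.1430 / (0.756·0.1430 + 0.272·0.8570) = 0.10811/0.34121 = 0.3168.
Update on result 2 ('match'): P(H) ← 0.756·0.3168 / (0.756·0.3168 + 0.272·0.6832) = 0.23953/0.42535 = 0.5631.

Posterior P(H) ≈ 0.563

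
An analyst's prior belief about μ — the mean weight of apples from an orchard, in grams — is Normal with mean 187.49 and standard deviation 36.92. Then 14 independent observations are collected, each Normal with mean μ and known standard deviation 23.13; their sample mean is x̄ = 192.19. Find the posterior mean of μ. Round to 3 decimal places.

Prior precision 1/τ₀² = 1/36.92² = 0.00073363; data precision n/σ² = 14/23.13² = 0.0261684.
Posterior precision = 0.00073363 + 0.0261684 = 0.0269020.
Posterior mean = (0.00073363·187.49 + 0.0261684·192.19) / 0.0269020 = 192.062.

Posterior mean ≈ 192.062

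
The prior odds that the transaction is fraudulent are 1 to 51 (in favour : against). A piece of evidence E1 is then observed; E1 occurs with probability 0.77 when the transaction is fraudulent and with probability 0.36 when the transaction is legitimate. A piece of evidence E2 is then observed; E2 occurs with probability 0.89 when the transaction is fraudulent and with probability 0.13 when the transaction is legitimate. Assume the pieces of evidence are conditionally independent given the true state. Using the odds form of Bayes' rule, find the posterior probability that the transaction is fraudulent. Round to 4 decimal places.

Prior odds = 1/51 = 0.019608.
Likelihood ratio for E1 = 0.77/0.36 = 2.1389.
Likelihood ratio for E2 = 0.89/0.13 = 6.8462.
Posterior odds = prior odds × LR₁ × LR₂ = 0.28712.
Posterior probability = odds/(1+odds) = 0.28712/1.2871 = 0.2231.

Posterior probability ≈ 0.2231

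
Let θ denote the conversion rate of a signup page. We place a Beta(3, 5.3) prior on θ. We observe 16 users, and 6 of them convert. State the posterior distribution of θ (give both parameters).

Observing 6 successes and 10 failures updates Beta(3, 5.3) by adding the success and failure counts to the two shape parameters: α = 3+6 = 9, β = 5.3+10 = 15.3.

Posterior: Beta(9, 15.3)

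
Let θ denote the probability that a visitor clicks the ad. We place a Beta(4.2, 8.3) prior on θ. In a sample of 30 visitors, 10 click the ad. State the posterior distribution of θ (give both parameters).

Posterior: Beta(14.2, 28.3)

The binomial likelihood is conjugate to the Beta prior: with 10 successes and 20 failures, the posterior is Beta(4.2+10, 8.3+20) = Beta(14.2, 28.3).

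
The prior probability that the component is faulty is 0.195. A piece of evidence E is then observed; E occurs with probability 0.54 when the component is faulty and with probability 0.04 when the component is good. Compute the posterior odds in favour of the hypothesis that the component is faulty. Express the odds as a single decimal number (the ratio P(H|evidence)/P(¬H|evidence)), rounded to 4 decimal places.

Posterior odds ≈ 3.2702

Prior odds = 0.195/(1−0.195) = 0.24224.
Likelihood ratio for E = 0.54/0.04 = 13.500.
Posterior odds = prior odds × LR = 3.2702.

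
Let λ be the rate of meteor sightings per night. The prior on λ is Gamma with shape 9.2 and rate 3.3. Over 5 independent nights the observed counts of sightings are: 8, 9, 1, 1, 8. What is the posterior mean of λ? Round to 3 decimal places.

Total count ∑xᵢ = 27 over n = 5 nights.
Gamma is conjugate to the Poisson likelihood: posterior is Gamma(shape = 9.2+27 = 36.2, rate = 3.3+5 = 8.3).
E[λ | data] = 36.2/8.3 = 4.361.

Posterior mean ≈ 4.361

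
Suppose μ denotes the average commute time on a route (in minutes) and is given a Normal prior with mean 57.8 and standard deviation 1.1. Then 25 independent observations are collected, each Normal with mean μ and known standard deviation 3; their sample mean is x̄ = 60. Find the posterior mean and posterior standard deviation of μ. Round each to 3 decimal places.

Posterior mean ≈ 59.496; posterior SD ≈ 0.527

With known σ, the Normal prior is conjugate. Weight on the data is w = (n/σ²)/(n/σ² + 1/τ₀²) = 2.77778/(2.77778+0.826446) = 0.77070.
Posterior mean = w·x̄ + (1−w)·μ₀ = 0.77070·60 + 0.22930·57.8 = 59.496. Posterior variance = 1/(2.77778+0.826446) = 0.277452, so SD = 0.527.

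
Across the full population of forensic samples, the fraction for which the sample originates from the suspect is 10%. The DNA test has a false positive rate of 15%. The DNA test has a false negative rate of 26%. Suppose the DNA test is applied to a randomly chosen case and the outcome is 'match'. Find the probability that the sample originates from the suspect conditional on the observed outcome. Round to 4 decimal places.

Let H be the event that the sample originates from the suspect. P(H) = 0.1, so P(¬H) = 0.9. With E the 'match' result, P(E|H) = 0.74 and P(E|¬H) = 0.15.
P(E) = 0.74·0.1 + 0.15·0.9 = 0.074000 + 0.13500 = 0.20900.
By Bayes' theorem, P(H|E) = 0.074000 / 0.20900 = 0.3541.

P(H | E) ≈ 0.3541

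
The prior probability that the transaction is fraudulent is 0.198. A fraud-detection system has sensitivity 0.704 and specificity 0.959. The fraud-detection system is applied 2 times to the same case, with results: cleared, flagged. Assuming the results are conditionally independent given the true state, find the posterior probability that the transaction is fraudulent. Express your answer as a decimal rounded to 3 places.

Posterior P(H) ≈ 0.567

Let H be the event that the transaction is fraudulent; start with P(H) = 0.198. P('flagged'|H) = 0.704, P('flagged'|¬H) = 0.041.
Update on result 1 ('cleared'): P(H) ← 0.296·0.1980 / (0.296·0.1980 + 0.959·0.8020) = 0.058608/0.82773 = 0.0708.
Update on result 2 ('flagged'): P(H) ← 0.704·0.0708 / (0.704·0.0708 + 0.041·0.9292) = 0.049847/0.087944 = 0.5668.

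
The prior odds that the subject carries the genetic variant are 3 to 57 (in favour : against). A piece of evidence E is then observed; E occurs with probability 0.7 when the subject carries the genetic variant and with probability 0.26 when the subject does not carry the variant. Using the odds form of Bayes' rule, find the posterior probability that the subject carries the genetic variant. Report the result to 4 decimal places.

Prior odds = 3/57 = 0.052632. In log-odds, ln(0.052632) = -2.9444.
Add log likelihood ratio: ln(2.6923) = 0.99040.
Posterior log-odds = -1.9540, so posterior odds = exp(-1.9540) = 0.14170. Converting, P(H|E) = 0.14170/1.1417 = 0.1241.

Posterior probability ≈ 0.1241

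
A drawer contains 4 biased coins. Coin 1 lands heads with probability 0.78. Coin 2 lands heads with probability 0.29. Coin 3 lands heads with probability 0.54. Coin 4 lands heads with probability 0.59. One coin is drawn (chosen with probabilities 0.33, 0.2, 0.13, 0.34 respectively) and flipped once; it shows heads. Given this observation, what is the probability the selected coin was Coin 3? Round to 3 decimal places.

Posterior probability ≈ 0.120

Tabulate prior·likelihood by source: [1] prior 0.33, lik 0.78, product 0.2574; [2] prior 0.2, lik 0.29, product 0.05800; [3] prior 0.13, lik 0.54, product 0.07020; [4] prior 0.34, lik 0.59, product 0.2006.
Normalizing constant = 0.58620; the posterior for Coin 3 is its product over the sum, 0.07020/0.58620 = 0.120.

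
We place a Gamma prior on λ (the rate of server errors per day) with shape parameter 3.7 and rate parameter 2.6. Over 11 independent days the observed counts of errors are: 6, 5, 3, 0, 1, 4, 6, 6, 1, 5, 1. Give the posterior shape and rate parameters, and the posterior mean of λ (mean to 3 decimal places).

Total count ∑xᵢ = 38 over n = 11 days.
Gamma is conjugate to the Poisson likelihood: posterior is Gamma(shape = 3.7+38 = 41.7, rate = 2.6+11 = 13.6).
Posterior mean = shape/rate = 41.7/13.6 = 3.066.

Posterior: Gamma(shape=41.7, rate=13.6); mean ≈ 3.066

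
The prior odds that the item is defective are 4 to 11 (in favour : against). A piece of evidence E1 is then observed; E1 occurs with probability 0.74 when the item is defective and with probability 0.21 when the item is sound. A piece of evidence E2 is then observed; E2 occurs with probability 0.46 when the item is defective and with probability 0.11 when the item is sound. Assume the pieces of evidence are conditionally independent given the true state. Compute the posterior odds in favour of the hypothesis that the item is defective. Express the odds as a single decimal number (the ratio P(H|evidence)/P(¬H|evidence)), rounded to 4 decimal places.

Posterior odds ≈ 5.3585

Prior odds = 4/11 = 0.36364. In log-odds, ln(0.36364) = -1.0116.
Add log likelihood ratios: ln(3.5238) + ln(4.1818) = 2.6903.
Posterior log-odds = 1.6787, so posterior odds = exp(1.6787) = 5.3585.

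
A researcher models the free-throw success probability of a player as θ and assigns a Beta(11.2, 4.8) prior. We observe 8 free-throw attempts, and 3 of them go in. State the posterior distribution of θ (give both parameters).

Posterior: Beta(14.2, 9.8)

Observing 3 successes and 5 failures updates Beta(11.2, 4.8) by adding the success and failure counts to the two shape parameters: α = 11.2+3 = 14.2, β = 4.8+5 = 9.8.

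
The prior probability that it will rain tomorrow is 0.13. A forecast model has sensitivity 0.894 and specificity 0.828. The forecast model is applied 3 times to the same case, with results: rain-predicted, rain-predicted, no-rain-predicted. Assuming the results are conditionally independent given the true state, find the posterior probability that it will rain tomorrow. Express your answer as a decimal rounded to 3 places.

Let H be the event that it will rain tomorrow; start with P(H) = 0.13. P('rain-predicted'|H) = 0.894, P('rain-predicted'|¬H) = 0.172.
Update on result 1 ('rain-predicted'): P(H) ← 0.894·0.1300 / (0.894·0.1300 + 0.172·0.8700) = 0.11622/0.26586 = 0.4371.
Update on result 2 ('rain-predicted'): P(H) ← 0.894·0.4371 / (0.894·0.4371 + 0.172·0.5629) = 0.39081/0.48762 = 0.8015.
Update on result 3 ('no-rain-predicted'): P(H) ← 0.106·0.8015 / (0.106·0.8015 + 0.828·0.1985) = 0.084955/0.24934 = 0.3407.

Posterior P(H) ≈ 0.341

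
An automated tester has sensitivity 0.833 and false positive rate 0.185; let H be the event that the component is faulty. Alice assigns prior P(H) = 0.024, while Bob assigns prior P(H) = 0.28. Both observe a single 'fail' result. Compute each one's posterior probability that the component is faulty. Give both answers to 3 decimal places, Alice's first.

The likelihood ratio for a 'fail' result is 0.833/0.185 = 4.5027.
Alice: prior odds 0.024/0.976 = 0.024590; posterior odds 0.11072; posterior probability 0.100.
Bob: prior odds 0.28/0.72 = 0.38889; posterior odds 1.7511; posterior probability 0.637.

Alice: 0.100; Bob: 0.637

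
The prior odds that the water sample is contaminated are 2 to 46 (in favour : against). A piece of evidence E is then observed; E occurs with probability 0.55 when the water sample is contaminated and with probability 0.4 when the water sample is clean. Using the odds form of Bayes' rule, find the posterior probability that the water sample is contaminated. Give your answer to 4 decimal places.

Prior odds = 2/46 = 0.043478. In log-odds, ln(0.043478) = -3.1355.
Add log likelihood ratio: ln(1.3750) = 0.31845.
Posterior log-odds = -2.8170, so posterior odds = exp(-2.8170) = 0.059783. Converting, P(H|E) = 0.059783/1.0598 = 0.0564.

Posterior probability ≈ 0.0564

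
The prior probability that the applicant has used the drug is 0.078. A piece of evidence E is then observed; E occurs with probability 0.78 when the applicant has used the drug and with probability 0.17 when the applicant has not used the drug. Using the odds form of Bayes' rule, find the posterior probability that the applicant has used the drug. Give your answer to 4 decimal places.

Posterior probability ≈ 0.2796

Prior odds = 0.078/(1−0.078) = 0.084599. In log-odds, ln(0.084599) = -2.4698.
Add log likelihood ratio: ln(4.5882) = 1.5235.
Posterior log-odds = -0.94634, so posterior odds = exp(-0.94634) = 0.38816. Converting, P(H|E) = 0.38816/1.3882 = 0.2796.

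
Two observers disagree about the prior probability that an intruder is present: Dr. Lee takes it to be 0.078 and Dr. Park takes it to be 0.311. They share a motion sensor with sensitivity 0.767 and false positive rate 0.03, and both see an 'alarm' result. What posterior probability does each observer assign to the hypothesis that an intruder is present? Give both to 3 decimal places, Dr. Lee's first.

The likelihood ratio for an 'alarm' result is 0.767/0.03 = 25.567.
Dr. Lee: prior odds 0.078/0.922 = 0.084599; posterior odds 2.1629; posterior probability 0.684.
Dr. Park: prior odds 0.311/0.689 = 0.45138; posterior odds 11.540; posterior probability 0.920.

Dr. Lee: 0.684; Dr. Park: 0.920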